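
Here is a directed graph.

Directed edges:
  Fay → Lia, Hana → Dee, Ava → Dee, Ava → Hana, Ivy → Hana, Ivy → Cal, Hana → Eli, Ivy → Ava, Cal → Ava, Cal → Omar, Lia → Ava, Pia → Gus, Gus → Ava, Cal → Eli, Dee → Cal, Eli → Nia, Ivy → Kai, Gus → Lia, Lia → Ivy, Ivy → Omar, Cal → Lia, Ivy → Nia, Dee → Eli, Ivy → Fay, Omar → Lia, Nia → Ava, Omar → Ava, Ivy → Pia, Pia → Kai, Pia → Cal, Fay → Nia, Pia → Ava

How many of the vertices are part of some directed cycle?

12

A vertex is on a directed cycle iff it belongs to a strongly connected component of size ≥ 2 (or has a self-loop).
The vertices on cycles are {Ava, Cal, Dee, Eli, Fay, Gus, Ivy, Lia, Nia, Pia, Hana, Omar} — 12 in total.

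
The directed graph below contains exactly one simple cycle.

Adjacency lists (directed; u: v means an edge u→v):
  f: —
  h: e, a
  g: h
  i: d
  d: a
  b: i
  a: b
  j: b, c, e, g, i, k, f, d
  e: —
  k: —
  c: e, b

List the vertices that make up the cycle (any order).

a, b, d, i

DFS with gray/black marking from b:
b gray
  i gray
    d gray
      a gray
        a→b: b is gray → back edge
Back edge closes the cycle b → i → d → a → b; its vertices are {a, b, d, i}.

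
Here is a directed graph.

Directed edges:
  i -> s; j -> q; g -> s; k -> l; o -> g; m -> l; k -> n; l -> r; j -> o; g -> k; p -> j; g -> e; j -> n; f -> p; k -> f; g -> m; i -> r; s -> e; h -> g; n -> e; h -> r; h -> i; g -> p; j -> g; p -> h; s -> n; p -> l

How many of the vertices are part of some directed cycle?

A vertex is on a directed cycle iff it belongs to a strongly connected component of size ≥ 2 (or has a self-loop).
The vertices on cycles are {f, g, h, j, k, o, p} — 7 in total.

7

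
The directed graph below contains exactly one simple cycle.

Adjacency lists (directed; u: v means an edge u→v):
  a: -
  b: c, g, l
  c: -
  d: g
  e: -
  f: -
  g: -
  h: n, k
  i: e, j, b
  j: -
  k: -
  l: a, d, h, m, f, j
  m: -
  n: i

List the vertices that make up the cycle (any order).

b, h, i, l, n

DFS with gray/black marking from i:
i gray
  e gray
  e black
  j gray
  j black
  b gray
    c gray
    c black
    g gray
    g black
    l gray
      a gray
      a black
      d gray
        d→g: g black — skip
      d black
      h gray
        n gray
          n→i: i is gray → back edge
Back edge closes the cycle i → b → l → h → n → i; its vertices are {b, h, i, l, n}.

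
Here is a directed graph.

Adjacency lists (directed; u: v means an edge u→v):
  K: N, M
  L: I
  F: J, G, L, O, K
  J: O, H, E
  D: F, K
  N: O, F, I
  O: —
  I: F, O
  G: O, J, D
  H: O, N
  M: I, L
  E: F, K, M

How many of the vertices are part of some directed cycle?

A vertex is on a directed cycle iff it belongs to a strongly connected component of size ≥ 2 (or has a self-loop).
The vertices on cycles are {D, E, F, G, H, I, J, K, L, M, N} — 11 in total.

11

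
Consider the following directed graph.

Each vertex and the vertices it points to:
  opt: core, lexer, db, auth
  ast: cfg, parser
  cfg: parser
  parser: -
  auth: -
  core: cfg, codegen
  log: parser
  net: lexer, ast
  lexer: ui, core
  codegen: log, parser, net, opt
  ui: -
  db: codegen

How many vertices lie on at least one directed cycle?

A vertex is on a directed cycle iff it belongs to a strongly connected component of size ≥ 2 (or has a self-loop).
The vertices on cycles are {db, net, opt, core, lexer, codegen} — 6 in total.

6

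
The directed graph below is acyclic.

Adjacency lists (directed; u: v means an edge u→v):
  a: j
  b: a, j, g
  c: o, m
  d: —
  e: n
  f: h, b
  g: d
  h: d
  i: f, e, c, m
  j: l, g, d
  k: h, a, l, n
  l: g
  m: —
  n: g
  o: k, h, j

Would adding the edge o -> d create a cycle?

No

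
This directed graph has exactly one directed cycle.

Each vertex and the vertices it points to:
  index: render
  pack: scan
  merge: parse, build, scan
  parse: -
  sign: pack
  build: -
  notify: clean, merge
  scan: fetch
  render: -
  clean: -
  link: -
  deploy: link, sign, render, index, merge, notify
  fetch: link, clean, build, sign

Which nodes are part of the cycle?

DFS with gray/black marking from sign:
sign gray
  pack gray
    scan gray
      fetch gray
        link gray
        link black
        clean gray
        clean black
        build gray
        build black
        fetch→sign: sign is gray → back edge
Back edge closes the cycle sign → pack → scan → fetch → sign; its vertices are {pack, scan, sign, fetch}.

pack, scan, sign, fetch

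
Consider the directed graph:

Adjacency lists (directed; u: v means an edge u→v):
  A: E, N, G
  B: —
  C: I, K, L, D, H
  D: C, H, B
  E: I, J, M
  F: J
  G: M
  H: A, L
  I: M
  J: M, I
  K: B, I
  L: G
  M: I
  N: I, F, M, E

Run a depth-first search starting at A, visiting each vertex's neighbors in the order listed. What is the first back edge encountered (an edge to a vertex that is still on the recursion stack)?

DFS from A (visiting each vertex's neighbors in the order listed); mark gray on enter, black on exit:
A gray
  E gray
    I gray
      M gray
        M→I: I is gray → back edge
First back edge: M → I.

M->I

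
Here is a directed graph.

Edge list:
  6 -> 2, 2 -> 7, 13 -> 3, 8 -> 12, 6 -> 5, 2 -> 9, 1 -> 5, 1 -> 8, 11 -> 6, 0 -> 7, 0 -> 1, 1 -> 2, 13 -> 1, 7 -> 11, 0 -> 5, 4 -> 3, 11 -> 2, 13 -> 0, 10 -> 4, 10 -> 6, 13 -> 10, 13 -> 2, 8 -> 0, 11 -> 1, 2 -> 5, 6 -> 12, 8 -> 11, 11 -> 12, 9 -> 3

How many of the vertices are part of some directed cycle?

7

A vertex is on a directed cycle iff it belongs to a strongly connected component of size ≥ 2 (or has a self-loop).
The vertices on cycles are {0, 1, 2, 6, 7, 8, 11} — 7 in total.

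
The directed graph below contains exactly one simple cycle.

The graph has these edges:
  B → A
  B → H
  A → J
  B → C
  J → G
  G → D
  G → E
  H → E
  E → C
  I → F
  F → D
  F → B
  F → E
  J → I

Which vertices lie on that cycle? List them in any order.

A, B, F, I, J

DFS with gray/black marking from F:
F gray
  D gray
  D black
  E gray
    C gray
    C black
  E black
  B gray
    B→C: C black — skip
    H gray
      H→E: E black — skip
    H black
    A gray
      J gray
        G gray
          G→E: E black — skip
          G→D: D black — skip
        G black
        I gray
          I→F: F is gray → back edge
Back edge closes the cycle F → B → A → J → I → F; its vertices are {A, B, F, I, J}.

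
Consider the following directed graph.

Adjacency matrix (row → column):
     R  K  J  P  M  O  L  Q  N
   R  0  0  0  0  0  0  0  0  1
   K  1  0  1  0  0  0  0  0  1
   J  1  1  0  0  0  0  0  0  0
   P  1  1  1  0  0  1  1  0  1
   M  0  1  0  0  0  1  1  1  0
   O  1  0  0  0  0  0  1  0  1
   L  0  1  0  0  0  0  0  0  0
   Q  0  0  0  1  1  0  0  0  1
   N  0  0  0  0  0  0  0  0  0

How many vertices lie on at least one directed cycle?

A vertex is on a directed cycle iff it belongs to a strongly connected component of size ≥ 2 (or has a self-loop).
The vertices on cycles are {J, K, M, Q} — 4 in total.

4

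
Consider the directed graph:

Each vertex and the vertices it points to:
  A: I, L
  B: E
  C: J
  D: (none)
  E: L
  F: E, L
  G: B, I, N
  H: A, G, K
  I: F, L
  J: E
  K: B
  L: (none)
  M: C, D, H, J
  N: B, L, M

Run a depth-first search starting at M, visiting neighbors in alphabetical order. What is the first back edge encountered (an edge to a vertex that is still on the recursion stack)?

N->M

DFS from M (visiting neighbors in alphabetical order); mark gray on enter, black on exit:
M gray
  C gray
    J gray
      E gray
        L gray
        L black
      E black
    J black
  C black
  D gray
  D black
  H gray
    A gray
      I gray
        F gray
          F→E: E black — skip
          F→L: L black — skip
        F black
        I→L: L black — skip
      I black
      A→L: L black — skip
    A black
    G gray
      B gray
        B→E: E black — skip
      B black
      G→I: I black — skip
      N gray
        N→B: B black — skip
        N→L: L black — skip
        N→M: M is gray → back edge
First back edge: N → M.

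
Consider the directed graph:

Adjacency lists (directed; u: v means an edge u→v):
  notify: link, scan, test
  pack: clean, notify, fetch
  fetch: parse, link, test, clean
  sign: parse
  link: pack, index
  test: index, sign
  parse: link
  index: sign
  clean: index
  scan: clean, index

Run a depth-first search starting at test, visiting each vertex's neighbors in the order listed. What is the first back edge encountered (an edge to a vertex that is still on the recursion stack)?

DFS from test (visiting each vertex's neighbors in the order listed); mark gray on enter, black on exit:
test gray
  index gray
    sign gray
      parse gray
        link gray
          pack gray
            clean gray
              clean→index: index is gray → back edge
First back edge: clean → index.

clean->index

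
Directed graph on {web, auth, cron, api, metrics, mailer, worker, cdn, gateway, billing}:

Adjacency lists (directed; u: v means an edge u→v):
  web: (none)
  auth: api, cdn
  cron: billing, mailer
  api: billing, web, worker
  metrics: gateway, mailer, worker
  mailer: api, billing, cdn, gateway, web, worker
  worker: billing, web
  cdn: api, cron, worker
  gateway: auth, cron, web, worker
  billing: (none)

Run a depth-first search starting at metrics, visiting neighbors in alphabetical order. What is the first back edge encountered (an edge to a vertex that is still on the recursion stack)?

mailer->cdn

DFS from metrics (visiting neighbors in alphabetical order); mark gray on enter, black on exit:
metrics gray
  gateway gray
    auth gray
      api gray
        billing gray
        billing black
        web gray
        web black
        worker gray
          worker→billing: billing black — skip
          worker→web: web black — skip
        worker black
      api black
      cdn gray
        cdn→api: api black — skip
        cron gray
          cron→billing: billing black — skip
          mailer gray
            mailer→api: api black — skip
            mailer→billing: billing black — skip
            mailer→cdn: cdn is gray → back edge
First back edge: mailer → cdn.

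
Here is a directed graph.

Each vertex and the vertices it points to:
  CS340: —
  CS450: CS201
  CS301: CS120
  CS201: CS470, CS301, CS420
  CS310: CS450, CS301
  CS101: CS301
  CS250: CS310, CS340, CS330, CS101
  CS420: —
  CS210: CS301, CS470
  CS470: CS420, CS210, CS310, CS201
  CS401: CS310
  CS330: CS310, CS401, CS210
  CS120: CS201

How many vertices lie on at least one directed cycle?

A vertex is on a directed cycle iff it belongs to a strongly connected component of size ≥ 2 (or has a self-loop).
The vertices on cycles are {CS120, CS201, CS210, CS301, CS310, CS450, CS470} — 7 in total.

7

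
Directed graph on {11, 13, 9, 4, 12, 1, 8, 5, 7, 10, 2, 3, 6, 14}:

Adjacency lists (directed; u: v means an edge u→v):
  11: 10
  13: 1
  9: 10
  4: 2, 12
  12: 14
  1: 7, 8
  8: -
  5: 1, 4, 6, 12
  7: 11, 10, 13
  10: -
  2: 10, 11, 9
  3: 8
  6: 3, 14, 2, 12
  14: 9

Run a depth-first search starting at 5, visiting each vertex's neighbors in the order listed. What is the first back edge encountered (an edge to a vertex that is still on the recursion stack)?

13→1

DFS from 5 (visiting each vertex's neighbors in the order listed); mark gray on enter, black on exit:
5 gray
  1 gray
    7 gray
      11 gray
        10 gray
        10 black
      11 black
      7→10: 10 black — skip
      13 gray
        13→1: 1 is gray → back edge
First back edge: 13 → 1.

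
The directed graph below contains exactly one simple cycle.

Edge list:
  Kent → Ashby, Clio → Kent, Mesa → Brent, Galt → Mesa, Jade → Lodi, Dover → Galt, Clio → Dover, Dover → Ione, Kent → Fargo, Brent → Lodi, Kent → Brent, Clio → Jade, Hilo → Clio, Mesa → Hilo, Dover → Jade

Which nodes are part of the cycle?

Clio, Galt, Hilo, Mesa, Dover

DFS with gray/black marking from Hilo:
Hilo gray
  Clio gray
    Jade gray
      Lodi gray
      Lodi black
    Jade black
    Kent gray
      Ashby gray
      Ashby black
      Fargo gray
      Fargo black
      Brent gray
        Brent→Lodi: Lodi black — skip
      Brent black
    Kent black
    Dover gray
      Galt gray
        Mesa gray
          Mesa→Hilo: Hilo is gray → back edge
Back edge closes the cycle Hilo → Clio → Dover → Galt → Mesa → Hilo; its vertices are {Clio, Galt, Hilo, Mesa, Dover}.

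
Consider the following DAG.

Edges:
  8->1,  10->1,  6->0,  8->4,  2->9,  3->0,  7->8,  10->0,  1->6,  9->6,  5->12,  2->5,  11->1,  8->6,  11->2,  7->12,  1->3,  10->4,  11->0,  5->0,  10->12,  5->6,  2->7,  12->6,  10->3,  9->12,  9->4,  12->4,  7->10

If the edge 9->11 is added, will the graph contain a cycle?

Adding 9→11 creates a cycle iff 11 can already reach 9.
Path from 11: 11 → 2 → 9.
So 11 → … → 9 → 11 is a cycle.

Yes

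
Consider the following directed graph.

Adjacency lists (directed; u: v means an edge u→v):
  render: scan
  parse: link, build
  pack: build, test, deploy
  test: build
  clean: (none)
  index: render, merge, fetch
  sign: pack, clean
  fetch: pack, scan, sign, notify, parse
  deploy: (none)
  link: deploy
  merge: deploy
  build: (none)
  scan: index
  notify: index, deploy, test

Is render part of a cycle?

Yes

render is on a cycle iff render can reach itself via ≥1 edge.
render → scan → index → render — yes.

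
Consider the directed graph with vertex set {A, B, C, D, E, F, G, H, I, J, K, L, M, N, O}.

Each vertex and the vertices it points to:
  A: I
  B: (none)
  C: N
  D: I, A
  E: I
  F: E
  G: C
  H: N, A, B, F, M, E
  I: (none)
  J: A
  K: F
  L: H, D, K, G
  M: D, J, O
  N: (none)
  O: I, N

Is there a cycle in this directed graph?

DFS with white/gray/black marking, starting from H:
H gray
  N gray
  N black
  A gray
    I gray
    I black
  A black
  B gray
  B black
  F gray
    E gray
      E→I: I black — skip
    E black
  F black
  M gray
    D gray
      D→I: I black — skip
      D→A: A black — skip
    D black
    J gray
      J→A: A black — skip
    J black
    O gray
      O→I: I black — skip
      O→N: N black — skip
    O black
  M black
  H→E: E black — skip
H black
C gray
  C→N: N black — skip
C black
G gray
  G→C: C black — skip
G black
K gray
  K→F: F black — skip
K black
L gray
  L→H: H black — skip
  L→D: D black — skip
  L→K: K black — skip
  L→G: G black — skip
L black
Every edge goes to a white or black vertex — no back edge, so the graph is acyclic.

No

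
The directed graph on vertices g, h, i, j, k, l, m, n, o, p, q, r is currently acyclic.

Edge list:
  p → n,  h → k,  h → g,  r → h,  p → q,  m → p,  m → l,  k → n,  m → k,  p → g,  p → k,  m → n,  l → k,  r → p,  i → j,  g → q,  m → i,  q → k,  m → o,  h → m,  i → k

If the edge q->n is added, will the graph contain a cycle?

No

Adding q→n creates a cycle iff n can already reach q.
Explore from n: no path reaches q. The graph stays acyclic.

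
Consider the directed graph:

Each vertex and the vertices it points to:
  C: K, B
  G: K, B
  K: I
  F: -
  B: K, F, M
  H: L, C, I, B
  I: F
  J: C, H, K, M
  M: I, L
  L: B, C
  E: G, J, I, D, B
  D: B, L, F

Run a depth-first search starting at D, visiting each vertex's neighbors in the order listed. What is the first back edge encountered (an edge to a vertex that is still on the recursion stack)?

L->B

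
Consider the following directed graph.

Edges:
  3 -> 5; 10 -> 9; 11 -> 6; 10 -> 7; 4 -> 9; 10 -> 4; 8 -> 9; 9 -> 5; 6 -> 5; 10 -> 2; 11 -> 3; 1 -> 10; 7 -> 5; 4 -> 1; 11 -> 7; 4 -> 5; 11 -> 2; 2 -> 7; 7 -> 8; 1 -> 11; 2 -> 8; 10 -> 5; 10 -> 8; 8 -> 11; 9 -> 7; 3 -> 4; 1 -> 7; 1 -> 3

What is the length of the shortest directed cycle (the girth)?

3

For each vertex v, BFS finds the shortest path from v back to v.
The shortest such closed walk is 1 → 10 → 4 → 1, length 3.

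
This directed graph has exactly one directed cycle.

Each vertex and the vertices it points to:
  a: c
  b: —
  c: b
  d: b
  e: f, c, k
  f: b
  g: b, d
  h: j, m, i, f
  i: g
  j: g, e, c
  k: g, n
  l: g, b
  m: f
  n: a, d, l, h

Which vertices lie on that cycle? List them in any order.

e, h, j, k, n

DFS with gray/black marking from n:
n gray
  a gray
    c gray
      b gray
      b black
    c black
  a black
  d gray
    d→b: b black — skip
  d black
  l gray
    g gray
      g→b: b black — skip
      g→d: d black — skip
    g black
    l→b: b black — skip
  l black
  h gray
    j gray
      j→g: g black — skip
      e gray
        f gray
          f→b: b black — skip
        f black
        e→c: c black — skip
        k gray
          k→g: g black — skip
          k→n: n is gray → back edge
Back edge closes the cycle n → h → j → e → k → n; its vertices are {e, h, j, k, n}.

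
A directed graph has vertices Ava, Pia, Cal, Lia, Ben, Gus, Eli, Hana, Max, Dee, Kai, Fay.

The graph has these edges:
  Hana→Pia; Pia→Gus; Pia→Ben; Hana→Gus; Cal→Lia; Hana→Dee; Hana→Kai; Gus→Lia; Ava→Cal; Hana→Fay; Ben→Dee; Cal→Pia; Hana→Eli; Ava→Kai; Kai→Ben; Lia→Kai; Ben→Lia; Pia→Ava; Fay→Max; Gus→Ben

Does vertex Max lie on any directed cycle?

Max lies on a cycle iff there is a path from Max back to itself.
Exploring from Max, it never reaches itself; equivalently, its strongly connected component is a singleton.

No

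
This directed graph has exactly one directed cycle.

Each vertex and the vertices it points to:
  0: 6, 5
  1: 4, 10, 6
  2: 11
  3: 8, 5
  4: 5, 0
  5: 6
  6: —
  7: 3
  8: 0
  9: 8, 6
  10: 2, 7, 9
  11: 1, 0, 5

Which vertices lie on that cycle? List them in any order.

1, 2, 10, 11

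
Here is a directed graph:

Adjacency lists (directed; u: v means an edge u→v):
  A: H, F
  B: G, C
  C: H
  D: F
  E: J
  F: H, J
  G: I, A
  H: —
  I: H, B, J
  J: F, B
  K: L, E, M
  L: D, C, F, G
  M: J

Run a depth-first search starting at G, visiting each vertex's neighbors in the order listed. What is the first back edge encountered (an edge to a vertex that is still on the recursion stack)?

B->G

DFS from G (visiting each vertex's neighbors in the order listed); mark gray on enter, black on exit:
G gray
  I gray
    H gray
    H black
    B gray
      B→G: G is gray → back edge
First back edge: B → G.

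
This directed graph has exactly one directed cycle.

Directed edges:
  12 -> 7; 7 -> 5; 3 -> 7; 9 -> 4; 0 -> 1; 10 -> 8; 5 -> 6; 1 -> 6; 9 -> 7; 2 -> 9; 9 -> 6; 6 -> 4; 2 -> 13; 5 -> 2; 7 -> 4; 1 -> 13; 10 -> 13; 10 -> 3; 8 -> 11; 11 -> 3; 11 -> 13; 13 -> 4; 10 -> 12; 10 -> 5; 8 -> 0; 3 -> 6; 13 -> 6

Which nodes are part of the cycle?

2, 5, 7, 9

DFS with gray/black marking from 5:
5 gray
  6 gray
    4 gray
    4 black
  6 black
  2 gray
    13 gray
      13→4: 4 black — skip
      13→6: 6 black — skip
    13 black
    9 gray
      9→6: 6 black — skip
      7 gray
        7→5: 5 is gray → back edge
Back edge closes the cycle 5 → 2 → 9 → 7 → 5; its vertices are {2, 5, 7, 9}.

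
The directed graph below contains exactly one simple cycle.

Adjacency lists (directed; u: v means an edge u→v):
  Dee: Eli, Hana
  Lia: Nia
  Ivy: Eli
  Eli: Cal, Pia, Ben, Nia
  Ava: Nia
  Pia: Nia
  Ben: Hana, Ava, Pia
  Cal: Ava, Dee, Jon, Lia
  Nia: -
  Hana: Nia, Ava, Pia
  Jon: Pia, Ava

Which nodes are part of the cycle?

Cal, Dee, Eli

DFS with gray/black marking from Eli:
Eli gray
  Cal gray
    Ava gray
      Nia gray
      Nia black
    Ava black
    Dee gray
      Dee→Eli: Eli is gray → back edge
Back edge closes the cycle Eli → Cal → Dee → Eli; its vertices are {Cal, Dee, Eli}.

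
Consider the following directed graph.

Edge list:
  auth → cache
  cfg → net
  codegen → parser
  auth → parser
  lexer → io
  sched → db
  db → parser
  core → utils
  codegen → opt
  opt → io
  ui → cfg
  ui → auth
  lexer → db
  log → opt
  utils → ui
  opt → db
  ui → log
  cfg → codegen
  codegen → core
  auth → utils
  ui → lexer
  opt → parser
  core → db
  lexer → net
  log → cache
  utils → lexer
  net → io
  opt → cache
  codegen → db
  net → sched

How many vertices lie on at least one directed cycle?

6

A vertex is on a directed cycle iff it belongs to a strongly connected component of size ≥ 2 (or has a self-loop).
The vertices on cycles are {ui, cfg, auth, core, utils, codegen} — 6 in total.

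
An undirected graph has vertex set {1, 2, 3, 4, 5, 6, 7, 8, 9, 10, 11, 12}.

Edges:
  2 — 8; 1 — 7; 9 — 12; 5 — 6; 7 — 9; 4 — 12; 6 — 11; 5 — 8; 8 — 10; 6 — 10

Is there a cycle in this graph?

Yes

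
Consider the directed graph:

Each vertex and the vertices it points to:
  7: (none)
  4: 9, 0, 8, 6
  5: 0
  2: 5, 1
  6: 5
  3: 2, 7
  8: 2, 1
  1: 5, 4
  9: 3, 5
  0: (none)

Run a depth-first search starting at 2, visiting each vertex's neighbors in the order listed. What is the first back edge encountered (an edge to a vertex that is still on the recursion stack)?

DFS from 2 (visiting each vertex's neighbors in the order listed); mark gray on enter, black on exit:
2 gray
  5 gray
    0 gray
    0 black
  5 black
  1 gray
    1→5: 5 black — skip
    4 gray
      9 gray
        3 gray
          3→2: 2 is gray → back edge
First back edge: 3 → 2.

3→2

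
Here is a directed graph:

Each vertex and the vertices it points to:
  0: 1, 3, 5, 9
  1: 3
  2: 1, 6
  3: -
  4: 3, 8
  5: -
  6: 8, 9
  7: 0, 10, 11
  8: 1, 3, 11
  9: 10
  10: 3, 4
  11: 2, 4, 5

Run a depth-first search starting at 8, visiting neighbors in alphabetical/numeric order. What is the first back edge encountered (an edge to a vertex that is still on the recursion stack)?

6->8

DFS from 8 (visiting neighbors in alphabetical/numeric order); mark gray on enter, black on exit:
8 gray
  1 gray
    3 gray
    3 black
  1 black
  8→3: 3 black — skip
  11 gray
    2 gray
      2→1: 1 black — skip
      6 gray
        6→8: 8 is gray → back edge
First back edge: 6 → 8.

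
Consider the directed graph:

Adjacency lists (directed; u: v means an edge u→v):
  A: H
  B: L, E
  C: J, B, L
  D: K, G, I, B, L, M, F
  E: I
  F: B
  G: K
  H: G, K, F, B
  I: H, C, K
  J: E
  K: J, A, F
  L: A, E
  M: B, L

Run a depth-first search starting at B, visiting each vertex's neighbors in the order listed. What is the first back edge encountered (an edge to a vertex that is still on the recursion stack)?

I->H

DFS from B (visiting each vertex's neighbors in the order listed); mark gray on enter, black on exit:
B gray
  L gray
    A gray
      H gray
        G gray
          K gray
            J gray
              E gray
                I gray
                  I→H: H is gray → back edge
First back edge: I → H.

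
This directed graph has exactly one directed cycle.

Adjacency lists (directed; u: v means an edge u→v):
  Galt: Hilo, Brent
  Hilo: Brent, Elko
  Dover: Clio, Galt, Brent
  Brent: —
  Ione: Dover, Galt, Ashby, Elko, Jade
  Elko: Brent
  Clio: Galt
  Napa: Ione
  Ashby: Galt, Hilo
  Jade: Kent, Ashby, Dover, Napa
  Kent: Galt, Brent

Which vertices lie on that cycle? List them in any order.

DFS with gray/black marking from Jade:
Jade gray
  Kent gray
    Galt gray
      Hilo gray
        Brent gray
        Brent black
        Elko gray
          Elko→Brent: Brent black — skip
        Elko black
      Hilo black
      Galt→Brent: Brent black — skip
    Galt black
    Kent→Brent: Brent black — skip
  Kent black
  Ashby gray
    Ashby→Galt: Galt black — skip
    Ashby→Hilo: Hilo black — skip
  Ashby black
  Dover gray
    Clio gray
      Clio→Galt: Galt black — skip
    Clio black
    Dover→Galt: Galt black — skip
    Dover→Brent: Brent black — skip
  Dover black
  Napa gray
    Ione gray
      Ione→Dover: Dover black — skip
      Ione→Galt: Galt black — skip
      Ione→Ashby: Ashby black — skip
      Ione→Elko: Elko black — skip
      Ione→Jade: Jade is gray → back edge
Back edge closes the cycle Jade → Napa → Ione → Jade; its vertices are {Ione, Jade, Napa}.

Ione, Jade, Napa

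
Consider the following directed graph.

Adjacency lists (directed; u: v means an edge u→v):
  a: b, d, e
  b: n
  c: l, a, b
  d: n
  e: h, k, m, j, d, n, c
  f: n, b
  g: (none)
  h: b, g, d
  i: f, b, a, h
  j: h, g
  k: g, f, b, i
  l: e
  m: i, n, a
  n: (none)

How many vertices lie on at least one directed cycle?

7

A vertex is on a directed cycle iff it belongs to a strongly connected component of size ≥ 2 (or has a self-loop).
The vertices on cycles are {a, c, e, i, k, l, m} — 7 in total.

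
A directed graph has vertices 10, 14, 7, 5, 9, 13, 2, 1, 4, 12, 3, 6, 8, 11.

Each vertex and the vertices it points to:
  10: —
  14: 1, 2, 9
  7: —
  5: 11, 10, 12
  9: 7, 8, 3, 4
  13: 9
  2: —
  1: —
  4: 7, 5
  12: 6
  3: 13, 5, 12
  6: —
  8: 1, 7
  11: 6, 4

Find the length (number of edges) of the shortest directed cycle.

For each vertex v, BFS finds the shortest path from v back to v.
The shortest such closed walk is 9 → 3 → 13 → 9, length 3.

3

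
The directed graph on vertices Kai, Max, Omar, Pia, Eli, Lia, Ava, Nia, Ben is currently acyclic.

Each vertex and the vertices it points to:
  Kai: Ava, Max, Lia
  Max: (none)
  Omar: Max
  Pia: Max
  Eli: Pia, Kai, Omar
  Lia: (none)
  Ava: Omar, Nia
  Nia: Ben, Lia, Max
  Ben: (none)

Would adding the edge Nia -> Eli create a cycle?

Adding Nia→Eli creates a cycle iff Eli can already reach Nia.
Path from Eli: Eli → Kai → Ava → Nia.
So Eli → … → Nia → Eli is a cycle.

Yes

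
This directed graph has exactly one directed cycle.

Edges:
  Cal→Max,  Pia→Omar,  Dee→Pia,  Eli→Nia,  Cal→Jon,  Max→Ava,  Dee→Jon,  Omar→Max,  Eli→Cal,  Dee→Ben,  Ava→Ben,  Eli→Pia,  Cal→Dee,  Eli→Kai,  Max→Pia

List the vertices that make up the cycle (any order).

Max, Pia, Omar

DFS with gray/black marking from Pia:
Pia gray
  Omar gray
    Max gray
      Max→Pia: Pia is gray → back edge
Back edge closes the cycle Pia → Omar → Max → Pia; its vertices are {Max, Pia, Omar}.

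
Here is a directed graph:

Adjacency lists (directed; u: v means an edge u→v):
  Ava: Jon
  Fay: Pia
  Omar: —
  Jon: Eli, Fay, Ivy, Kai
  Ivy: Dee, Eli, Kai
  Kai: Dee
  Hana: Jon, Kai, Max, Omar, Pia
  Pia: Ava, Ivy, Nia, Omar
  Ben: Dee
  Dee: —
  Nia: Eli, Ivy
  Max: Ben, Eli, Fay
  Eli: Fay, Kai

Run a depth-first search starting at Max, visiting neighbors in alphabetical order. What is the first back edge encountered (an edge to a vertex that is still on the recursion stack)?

Jon→Eli

DFS from Max (visiting neighbors in alphabetical order); mark gray on enter, black on exit:
Max gray
  Ben gray
    Dee gray
    Dee black
  Ben black
  Eli gray
    Fay gray
      Pia gray
        Ava gray
          Jon gray
            Jon→Eli: Eli is gray → back edge
First back edge: Jon → Eli.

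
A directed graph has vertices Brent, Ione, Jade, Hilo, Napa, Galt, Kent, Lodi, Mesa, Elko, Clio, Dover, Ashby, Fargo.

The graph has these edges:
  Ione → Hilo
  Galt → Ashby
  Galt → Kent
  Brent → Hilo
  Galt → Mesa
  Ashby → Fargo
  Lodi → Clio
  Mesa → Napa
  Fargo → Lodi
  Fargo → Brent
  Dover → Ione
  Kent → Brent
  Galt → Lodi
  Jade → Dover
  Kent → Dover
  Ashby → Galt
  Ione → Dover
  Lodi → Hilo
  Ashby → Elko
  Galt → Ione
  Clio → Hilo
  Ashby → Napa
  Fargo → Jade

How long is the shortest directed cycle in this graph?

For each vertex v, BFS finds the shortest path from v back to v.
The shortest such closed walk is Galt → Ashby → Galt, length 2.

2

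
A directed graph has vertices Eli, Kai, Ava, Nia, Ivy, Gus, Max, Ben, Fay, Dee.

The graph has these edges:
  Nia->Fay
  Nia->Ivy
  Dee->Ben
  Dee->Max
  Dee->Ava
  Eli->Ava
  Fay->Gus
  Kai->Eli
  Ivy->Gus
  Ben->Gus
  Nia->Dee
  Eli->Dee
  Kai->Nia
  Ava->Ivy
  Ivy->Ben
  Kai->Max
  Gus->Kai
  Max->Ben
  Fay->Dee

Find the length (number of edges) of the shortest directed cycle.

4

For each vertex v, BFS finds the shortest path from v back to v.
The shortest such closed walk is Kai → Nia → Fay → Gus → Kai, length 4.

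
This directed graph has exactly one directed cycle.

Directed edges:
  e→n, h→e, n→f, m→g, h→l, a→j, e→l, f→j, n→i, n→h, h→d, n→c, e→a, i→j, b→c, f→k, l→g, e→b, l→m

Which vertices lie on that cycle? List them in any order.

e, h, n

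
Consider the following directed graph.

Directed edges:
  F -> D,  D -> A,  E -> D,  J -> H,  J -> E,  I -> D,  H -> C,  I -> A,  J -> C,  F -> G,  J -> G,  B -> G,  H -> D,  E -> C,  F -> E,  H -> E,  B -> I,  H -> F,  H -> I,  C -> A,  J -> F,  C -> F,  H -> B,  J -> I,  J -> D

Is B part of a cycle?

No

B lies on a cycle iff there is a path from B back to itself.
Exploring from B, it never reaches itself; equivalently, its strongly connected component is a singleton.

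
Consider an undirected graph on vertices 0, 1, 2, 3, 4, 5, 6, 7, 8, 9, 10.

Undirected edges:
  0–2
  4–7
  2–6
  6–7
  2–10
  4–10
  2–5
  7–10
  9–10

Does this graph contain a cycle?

Yes

DFS, tracking each vertex's parent; an edge to a visited non-parent vertex closes a cycle.
Start from 6:
visit 6 (parent –)
  visit 7 (parent 6)
    7–6: parent, skip
    visit 4 (parent 7)
      visit 10 (parent 4)
        visit 2 (parent 10)
          visit 0 (parent 2)
            0–2: parent, skip
          2–10: parent, skip
          visit 5 (parent 2)
            5–2: parent, skip
          2–6: 6 visited and ≠ parent → cycle
Cycle: 6 – 7 – 4 – 10 – 2 – 6.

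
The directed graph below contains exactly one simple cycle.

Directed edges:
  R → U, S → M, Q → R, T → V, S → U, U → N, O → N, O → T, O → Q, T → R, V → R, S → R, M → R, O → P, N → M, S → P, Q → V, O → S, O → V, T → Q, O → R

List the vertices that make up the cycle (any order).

DFS with gray/black marking from R:
R gray
  U gray
    N gray
      M gray
        M→R: R is gray → back edge
Back edge closes the cycle R → U → N → M → R; its vertices are {M, N, R, U}.

M, N, R, U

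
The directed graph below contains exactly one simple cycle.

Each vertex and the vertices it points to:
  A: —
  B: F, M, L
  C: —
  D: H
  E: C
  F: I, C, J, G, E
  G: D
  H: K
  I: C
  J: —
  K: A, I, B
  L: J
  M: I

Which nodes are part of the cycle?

DFS with gray/black marking from G:
G gray
  D gray
    H gray
      K gray
        A gray
        A black
        I gray
          C gray
          C black
        I black
        B gray
          F gray
            F→I: I black — skip
            F→C: C black — skip
            J gray
            J black
            F→G: G is gray → back edge
Back edge closes the cycle G → D → H → K → B → F → G; its vertices are {B, D, F, G, H, K}.

B, D, F, G, H, K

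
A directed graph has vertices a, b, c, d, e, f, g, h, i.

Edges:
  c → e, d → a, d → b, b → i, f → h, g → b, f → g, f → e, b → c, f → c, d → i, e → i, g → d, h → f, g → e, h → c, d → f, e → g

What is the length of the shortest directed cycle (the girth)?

For each vertex v, BFS finds the shortest path from v back to v.
The shortest such closed walk is f → h → f, length 2.

2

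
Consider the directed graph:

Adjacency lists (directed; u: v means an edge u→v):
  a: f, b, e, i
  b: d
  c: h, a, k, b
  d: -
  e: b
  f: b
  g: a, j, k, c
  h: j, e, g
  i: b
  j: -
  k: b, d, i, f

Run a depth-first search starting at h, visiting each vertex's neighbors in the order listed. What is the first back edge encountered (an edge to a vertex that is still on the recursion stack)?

DFS from h (visiting each vertex's neighbors in the order listed); mark gray on enter, black on exit:
h gray
  j gray
  j black
  e gray
    b gray
      d gray
      d black
    b black
  e black
  g gray
    a gray
      f gray
        f→b: b black — skip
      f black
      a→b: b black — skip
      a→e: e black — skip
      i gray
        i→b: b black — skip
      i black
    a black
    g→j: j black — skip
    k gray
      k→b: b black — skip
      k→d: d black — skip
      k→i: i black — skip
      k→f: f black — skip
    k black
    c gray
      c→h: h is gray → back edge
First back edge: c → h.

c->h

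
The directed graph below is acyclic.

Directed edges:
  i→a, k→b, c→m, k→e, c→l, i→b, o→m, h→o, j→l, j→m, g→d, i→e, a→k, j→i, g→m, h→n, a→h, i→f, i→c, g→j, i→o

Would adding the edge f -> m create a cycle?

No

Adding f→m creates a cycle iff m can already reach f.
Explore from m: no path reaches f. The graph stays acyclic.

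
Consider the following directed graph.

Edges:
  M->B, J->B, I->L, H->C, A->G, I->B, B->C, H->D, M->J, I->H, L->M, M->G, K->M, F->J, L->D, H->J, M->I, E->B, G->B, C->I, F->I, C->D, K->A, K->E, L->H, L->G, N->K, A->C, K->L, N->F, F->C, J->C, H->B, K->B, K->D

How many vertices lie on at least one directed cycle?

8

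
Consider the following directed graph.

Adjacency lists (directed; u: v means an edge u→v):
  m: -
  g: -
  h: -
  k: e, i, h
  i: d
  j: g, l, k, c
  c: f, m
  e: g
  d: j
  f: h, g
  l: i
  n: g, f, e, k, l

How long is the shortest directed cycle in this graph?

4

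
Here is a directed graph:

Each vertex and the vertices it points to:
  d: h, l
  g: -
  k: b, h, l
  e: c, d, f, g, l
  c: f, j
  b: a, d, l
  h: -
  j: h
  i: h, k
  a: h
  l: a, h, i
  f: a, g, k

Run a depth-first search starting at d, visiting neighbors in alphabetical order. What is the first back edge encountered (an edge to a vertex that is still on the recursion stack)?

b->d

DFS from d (visiting neighbors in alphabetical order); mark gray on enter, black on exit:
d gray
  h gray
  h black
  l gray
    a gray
      a→h: h black — skip
    a black
    l→h: h black — skip
    i gray
      i→h: h black — skip
      k gray
        b gray
          b→a: a black — skip
          b→d: d is gray → back edge
First back edge: b → d.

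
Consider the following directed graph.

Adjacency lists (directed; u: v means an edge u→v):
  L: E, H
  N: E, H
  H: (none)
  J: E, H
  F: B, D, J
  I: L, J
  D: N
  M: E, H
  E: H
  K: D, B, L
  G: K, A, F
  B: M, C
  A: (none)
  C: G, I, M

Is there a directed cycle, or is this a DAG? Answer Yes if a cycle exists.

Yes

DFS with white/gray/black marking, starting from M:
M gray
  E gray
    H gray
    H black
  E black
  M→H: H black — skip
M black
L gray
  L→E: E black — skip
  L→H: H black — skip
L black
N gray
  N→E: E black — skip
  N→H: H black — skip
N black
J gray
  J→E: E black — skip
  J→H: H black — skip
J black
F gray
  B gray
    B→M: M black — skip
    C gray
      G gray
        K gray
          D gray
            D→N: N black — skip
          D black
          K→B: B is gray → back edge
Back edge found, so a cycle exists: B → C → G → K → B.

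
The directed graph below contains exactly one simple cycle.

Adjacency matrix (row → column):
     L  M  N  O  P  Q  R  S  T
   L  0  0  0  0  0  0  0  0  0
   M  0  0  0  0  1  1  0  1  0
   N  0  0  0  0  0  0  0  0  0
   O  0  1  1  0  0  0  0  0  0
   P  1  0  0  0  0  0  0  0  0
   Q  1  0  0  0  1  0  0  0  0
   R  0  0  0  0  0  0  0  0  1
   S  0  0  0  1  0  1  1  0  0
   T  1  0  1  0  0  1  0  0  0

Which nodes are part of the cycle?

M, O, S

DFS with gray/black marking from M:
M gray
  S gray
    R gray
      T gray
        Q gray
          P gray
            L gray
            L black
          P black
          Q→L: L black — skip
        Q black
        T→L: L black — skip
        N gray
        N black
      T black
    R black
    S→Q: Q black — skip
    O gray
      O→M: M is gray → back edge
Back edge closes the cycle M → S → O → M; its vertices are {M, O, S}.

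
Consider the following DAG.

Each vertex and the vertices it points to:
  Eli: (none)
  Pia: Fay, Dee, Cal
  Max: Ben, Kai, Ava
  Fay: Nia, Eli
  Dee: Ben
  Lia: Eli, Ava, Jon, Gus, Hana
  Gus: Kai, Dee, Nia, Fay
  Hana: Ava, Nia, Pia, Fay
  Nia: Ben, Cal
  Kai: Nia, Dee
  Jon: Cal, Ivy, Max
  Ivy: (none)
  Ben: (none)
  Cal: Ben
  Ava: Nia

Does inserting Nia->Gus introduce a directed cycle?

Yes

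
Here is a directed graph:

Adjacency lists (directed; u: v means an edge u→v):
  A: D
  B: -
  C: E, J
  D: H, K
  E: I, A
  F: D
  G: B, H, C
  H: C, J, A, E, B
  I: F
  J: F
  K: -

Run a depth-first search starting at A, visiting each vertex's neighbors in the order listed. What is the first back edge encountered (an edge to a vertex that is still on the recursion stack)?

F→D

DFS from A (visiting each vertex's neighbors in the order listed); mark gray on enter, black on exit:
A gray
  D gray
    H gray
      C gray
        E gray
          I gray
            F gray
              F→D: D is gray → back edge
First back edge: F → D.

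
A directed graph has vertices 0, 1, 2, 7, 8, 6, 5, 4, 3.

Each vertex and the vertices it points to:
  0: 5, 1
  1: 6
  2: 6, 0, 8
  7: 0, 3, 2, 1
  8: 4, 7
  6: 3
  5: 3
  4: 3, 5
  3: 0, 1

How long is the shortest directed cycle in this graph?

3

For each vertex v, BFS finds the shortest path from v back to v.
The shortest such closed walk is 7 → 2 → 8 → 7, length 3.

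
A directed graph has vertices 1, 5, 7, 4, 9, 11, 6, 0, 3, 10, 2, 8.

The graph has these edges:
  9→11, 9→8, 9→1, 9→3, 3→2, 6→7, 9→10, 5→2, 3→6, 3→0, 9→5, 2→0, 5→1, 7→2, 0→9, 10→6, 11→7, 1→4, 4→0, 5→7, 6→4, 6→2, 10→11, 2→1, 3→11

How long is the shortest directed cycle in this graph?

3

For each vertex v, BFS finds the shortest path from v back to v.
The shortest such closed walk is 9 → 3 → 0 → 9, length 3.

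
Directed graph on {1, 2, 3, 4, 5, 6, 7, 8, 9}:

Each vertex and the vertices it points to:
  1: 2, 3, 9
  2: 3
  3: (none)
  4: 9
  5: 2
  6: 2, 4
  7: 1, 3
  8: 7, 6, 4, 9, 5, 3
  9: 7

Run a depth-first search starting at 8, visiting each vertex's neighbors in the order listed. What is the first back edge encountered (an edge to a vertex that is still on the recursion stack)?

DFS from 8 (visiting each vertex's neighbors in the order listed); mark gray on enter, black on exit:
8 gray
  7 gray
    1 gray
      2 gray
        3 gray
        3 black
      2 black
      1→3: 3 black — skip
      9 gray
        9→7: 7 is gray → back edge
First back edge: 9 → 7.

9→7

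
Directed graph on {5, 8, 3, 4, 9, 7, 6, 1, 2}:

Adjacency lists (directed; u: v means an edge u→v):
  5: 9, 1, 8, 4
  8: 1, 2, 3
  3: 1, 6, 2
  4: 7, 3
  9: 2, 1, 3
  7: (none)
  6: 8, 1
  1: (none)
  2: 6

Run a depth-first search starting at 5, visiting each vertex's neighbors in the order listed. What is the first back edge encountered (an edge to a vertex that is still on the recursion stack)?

DFS from 5 (visiting each vertex's neighbors in the order listed); mark gray on enter, black on exit:
5 gray
  9 gray
    2 gray
      6 gray
        8 gray
          1 gray
          1 black
          8→2: 2 is gray → back edge
First back edge: 8 → 2.

8->2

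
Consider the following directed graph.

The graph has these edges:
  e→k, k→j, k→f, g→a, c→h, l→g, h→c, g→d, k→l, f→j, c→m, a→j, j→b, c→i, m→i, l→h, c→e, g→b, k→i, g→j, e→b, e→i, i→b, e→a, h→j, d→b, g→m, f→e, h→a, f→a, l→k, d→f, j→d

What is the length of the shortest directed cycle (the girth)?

For each vertex v, BFS finds the shortest path from v back to v.
The shortest such closed walk is l → k → l, length 2.

2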